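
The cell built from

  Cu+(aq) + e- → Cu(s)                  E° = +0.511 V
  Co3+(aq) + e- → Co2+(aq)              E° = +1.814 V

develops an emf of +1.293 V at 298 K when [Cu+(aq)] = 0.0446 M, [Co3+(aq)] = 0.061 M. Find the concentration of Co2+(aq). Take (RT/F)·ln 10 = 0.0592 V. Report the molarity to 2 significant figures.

2.0 M

With Co³⁺/Co²⁺ at the cathode and Cu⁺/Cu at the anode, E°cell = +1.814 − (+0.511) = +1.303 V (n = 1).
Since E = E° − (0.0592/n)·log Q, log Q = n(E° − E)/0.0592 = 0.169.
The balanced reaction is Co3+(aq) + Cu(s) → Co2+(aq) + Cu+(aq), so Q = ([Co2+(aq)]·[Cu+(aq)]) / [Co3+(aq)].
Isolating [Co2+(aq)] in Q = 10^{0.169} yields log [Co2+(aq)] = 0.305, i.e. 2.0 M.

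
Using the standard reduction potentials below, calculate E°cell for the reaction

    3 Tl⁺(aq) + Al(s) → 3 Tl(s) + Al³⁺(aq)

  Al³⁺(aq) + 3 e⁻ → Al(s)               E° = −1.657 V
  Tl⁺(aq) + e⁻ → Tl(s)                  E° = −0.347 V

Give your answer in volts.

+1.310 V

In the reaction as written, Tl⁺(aq) is reduced (cathode) and Al³⁺(aq) is produced by oxidation at the anode.
E°cell = E°(cathode) − E°(anode) = −0.347 − (−1.657) = +1.310 V.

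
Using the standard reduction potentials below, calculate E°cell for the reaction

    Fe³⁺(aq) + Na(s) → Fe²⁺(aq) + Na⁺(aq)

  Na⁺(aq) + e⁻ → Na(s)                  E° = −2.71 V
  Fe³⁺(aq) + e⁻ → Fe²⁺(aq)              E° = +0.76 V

+3.47 V

In the reaction as written, Fe³⁺(aq) is reduced (cathode) and Na⁺(aq) is produced by oxidation at the anode.
E°cell = E°(cathode) − E°(anode) = +0.76 − (−2.71) = +3.47 V.
The positive value indicates the reaction is spontaneous as written.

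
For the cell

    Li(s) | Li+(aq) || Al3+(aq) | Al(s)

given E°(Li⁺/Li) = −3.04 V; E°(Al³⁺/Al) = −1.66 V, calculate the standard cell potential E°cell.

By convention the left-hand electrode in cell notation is the anode (oxidation) and the right-hand electrode is the cathode (reduction).
E°cell = E°(right) − E°(left) = −1.66 − (−3.04) = +1.38 V.

+1.38 V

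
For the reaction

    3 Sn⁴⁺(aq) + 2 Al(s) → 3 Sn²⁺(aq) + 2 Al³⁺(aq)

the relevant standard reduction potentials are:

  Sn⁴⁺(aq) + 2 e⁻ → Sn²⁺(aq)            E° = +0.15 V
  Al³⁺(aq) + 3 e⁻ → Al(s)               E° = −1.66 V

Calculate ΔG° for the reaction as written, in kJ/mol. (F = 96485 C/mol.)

In the reaction as written Sn⁴⁺(aq) is reduced, so the Sn⁴⁺/Sn²⁺ couple is the cathode and Al³⁺/Al is the anode.
E°cell = +0.15 − (−1.66) = +1.81 V; balancing electrons gives n = 6.
ΔG° = −nFE°cell = −(6)(96485)(+1.81) J/mol = −1048 kJ/mol.

−1048 kJ/mol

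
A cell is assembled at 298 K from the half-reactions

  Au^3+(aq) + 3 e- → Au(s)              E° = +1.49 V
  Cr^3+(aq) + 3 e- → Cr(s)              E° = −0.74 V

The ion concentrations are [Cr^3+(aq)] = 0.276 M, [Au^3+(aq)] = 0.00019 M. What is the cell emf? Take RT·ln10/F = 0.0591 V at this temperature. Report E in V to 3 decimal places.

+2.168 V

Since E°(Au³⁺/Au) > E°(Cr³⁺/Cr), Au³⁺/Au serves as the cathode.
E°cell = E°cat − E°an = +1.49 − (−0.74) = +2.23 V; n = 3.
Balancing gives Au^3+(aq) + Cr(s) → Au(s) + Cr^3+(aq); hence Q = [Cr^3+(aq)] / [Au^3+(aq)] = 1.45×10^3 (log Q = 3.162).
Applying E = E° − (RT ln10/nF)·log Q gives +2.23 − (0.0591/3)(3.162) = +2.168 V.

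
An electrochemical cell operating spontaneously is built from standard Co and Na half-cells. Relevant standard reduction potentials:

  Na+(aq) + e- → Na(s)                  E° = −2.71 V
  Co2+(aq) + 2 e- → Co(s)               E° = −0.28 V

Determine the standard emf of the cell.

Of the two couples in this cell, the one with the more positive reduction potential is reduced at the cathode: here that is Co²⁺/Co (−0.28 V); Na⁺/Na (−2.71 V) is the anode.
E°cell = E°(cathode) − E°(anode) = −0.28 − (−2.71) = +2.43 V.

+2.43 V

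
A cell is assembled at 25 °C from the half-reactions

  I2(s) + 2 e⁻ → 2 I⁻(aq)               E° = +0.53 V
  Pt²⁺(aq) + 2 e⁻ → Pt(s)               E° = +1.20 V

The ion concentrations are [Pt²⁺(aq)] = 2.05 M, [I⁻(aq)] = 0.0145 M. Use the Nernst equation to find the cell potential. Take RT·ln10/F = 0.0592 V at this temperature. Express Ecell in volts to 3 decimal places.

The Pt²⁺/Pt couple has the more positive E°, so it is the cathode; I₂/I⁻ is the anode.
E°cell = +1.20 − (+0.53) = +0.67 V, with n = 2 electrons transferred.
For the overall reaction Pt²⁺(aq) + 2 I⁻(aq) → Pt(s) + I2(s), Q = 1 / ([Pt²⁺(aq)]·[I⁻(aq)]^2) = 2.32×10^3, giving log Q = 3.366.
By the Nernst equation, E = +0.67 − (0.0592/2)·(3.366) = +0.570 V.

+0.570 V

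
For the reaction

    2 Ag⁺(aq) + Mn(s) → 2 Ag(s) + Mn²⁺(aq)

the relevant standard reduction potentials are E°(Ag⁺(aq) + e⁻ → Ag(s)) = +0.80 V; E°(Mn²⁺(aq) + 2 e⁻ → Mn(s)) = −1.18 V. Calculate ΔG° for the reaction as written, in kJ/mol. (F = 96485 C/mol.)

In the reaction as written Ag⁺(aq) is reduced, so the Ag⁺/Ag couple is the cathode and Mn²⁺/Mn is the anode.
E°cell = +0.80 − (−1.18) = +1.98 V; balancing electrons gives n = 2.
ΔG° = −nFE°cell = −(2)(96485)(+1.98) J/mol = −382 kJ/mol.

−382 kJ/mol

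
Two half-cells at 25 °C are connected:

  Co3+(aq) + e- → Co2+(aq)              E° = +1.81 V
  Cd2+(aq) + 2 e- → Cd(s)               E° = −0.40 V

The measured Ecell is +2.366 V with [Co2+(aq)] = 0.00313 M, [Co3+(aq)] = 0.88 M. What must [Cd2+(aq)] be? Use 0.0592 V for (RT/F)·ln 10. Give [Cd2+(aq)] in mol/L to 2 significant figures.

Co³⁺/Co²⁺ is the cathode (higher E°); E°cell = +1.81 − (−0.40) = +2.21 V with n = 2.
Rearranging E = E° − (0.0592/n)·log Q gives log Q = 2(+2.21 − (+2.366))/0.0592 = −5.270.
The balanced reaction is 2 Co3+(aq) + Cd(s) → 2 Co2+(aq) + Cd2+(aq), so Q = ([Co2+(aq)]^2·[Cd2+(aq)]) / [Co3+(aq)]^2.
Substituting the known concentrations and solving, log [Cd2+(aq)] = −0.372 and [Cd2+(aq)] = 0.42 M.

0.42 M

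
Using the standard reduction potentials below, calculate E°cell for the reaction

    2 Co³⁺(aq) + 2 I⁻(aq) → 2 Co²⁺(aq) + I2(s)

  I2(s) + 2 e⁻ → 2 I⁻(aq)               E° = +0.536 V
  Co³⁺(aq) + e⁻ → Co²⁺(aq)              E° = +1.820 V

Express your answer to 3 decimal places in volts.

+1.284 V

Co³⁺(aq) gains electrons, so the Co³⁺/Co²⁺ couple is the cathode; the I₂/I⁻ couple is the anode.
E°cell = E°(cathode) − E°(anode) = +1.820 − (+0.536) = +1.284 V.
The positive value indicates the reaction is spontaneous as written.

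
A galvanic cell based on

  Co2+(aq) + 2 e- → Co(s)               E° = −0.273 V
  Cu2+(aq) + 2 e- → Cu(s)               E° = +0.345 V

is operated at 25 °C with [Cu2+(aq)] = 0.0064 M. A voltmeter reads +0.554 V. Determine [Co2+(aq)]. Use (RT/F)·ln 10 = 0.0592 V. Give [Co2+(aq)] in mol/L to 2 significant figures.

Cu²⁺/Cu is the cathode (higher E°); E°cell = +0.345 − (−0.273) = +0.618 V with n = 2.
From the Nernst equation, log Q = n(E° − E)/0.0592 = 2·(+0.618 − (+0.554))/0.0592 = 2.162.
Balancing electrons gives Cu2+(aq) + Co(s) → Cu(s) + Co2+(aq); thus Q = [Co2+(aq)] / [Cu2+(aq)].
Isolating [Co2+(aq)] in Q = 10^{2.162} yields log [Co2+(aq)] = −0.032, i.e. 0.93 M.

0.93 M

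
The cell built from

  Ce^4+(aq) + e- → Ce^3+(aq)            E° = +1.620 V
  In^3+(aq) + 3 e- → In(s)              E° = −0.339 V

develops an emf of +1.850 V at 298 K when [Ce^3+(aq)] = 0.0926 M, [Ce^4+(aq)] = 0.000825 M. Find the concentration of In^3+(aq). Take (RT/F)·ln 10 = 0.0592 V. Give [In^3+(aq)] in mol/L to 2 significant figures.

Ce⁴⁺/Ce³⁺ is the cathode (higher E°); E°cell = +1.620 − (−0.339) = +1.959 V with n = 3.
Since E = E° − (0.0592/n)·log Q, log Q = n(E° − E)/0.0592 = 5.524.
For 3 Ce^4+(aq) + In(s) → 3 Ce^3+(aq) + In^3+(aq), the reaction quotient is Q = ([Ce^3+(aq)]^3·[In^3+(aq)]) / [Ce^4+(aq)]^3.
Solving for the unknown gives log [In^3+(aq)] = −0.626, so [In^3+(aq)] ≈ 0.24 M.

0.24 M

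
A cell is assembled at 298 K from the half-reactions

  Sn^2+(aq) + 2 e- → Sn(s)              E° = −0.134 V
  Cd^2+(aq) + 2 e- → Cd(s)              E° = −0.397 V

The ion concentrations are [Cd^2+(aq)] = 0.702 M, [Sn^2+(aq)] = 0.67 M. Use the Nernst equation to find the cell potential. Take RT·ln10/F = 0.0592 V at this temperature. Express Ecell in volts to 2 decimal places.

The Sn²⁺/Sn couple has the more positive E°, so it is the cathode; Cd²⁺/Cd is the anode.
The standard potential is −0.134 − (−0.397) = +0.263 V and the balanced reaction transfers n = 2 electrons.
Balancing gives Sn^2+(aq) + Cd(s) → Sn(s) + Cd^2+(aq); hence Q = [Cd^2+(aq)] / [Sn^2+(aq)] = 1.05 (log Q = 0.020).
Applying E = E° − (RT ln10/nF)·log Q gives +0.263 − (0.0592/2)(0.020) = +0.26 V.

+0.26 V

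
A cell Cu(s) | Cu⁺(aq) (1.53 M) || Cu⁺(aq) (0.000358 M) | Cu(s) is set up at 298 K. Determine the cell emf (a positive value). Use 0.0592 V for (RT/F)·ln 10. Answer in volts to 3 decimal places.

0.215 V

For a concentration cell E°cell = 0, since both electrodes use the same couple.
The compartment with the higher Cu⁺(aq) concentration (1.53 M) acts as the cathode; ions are reduced there and produced at the dilute (0.000358 M) anode.
With n = 1, Ecell = −(0.0592/1)·log([dilute]/[conc]) = −(0.0592/1)·log(0.000358/1.53) = +0.215 V.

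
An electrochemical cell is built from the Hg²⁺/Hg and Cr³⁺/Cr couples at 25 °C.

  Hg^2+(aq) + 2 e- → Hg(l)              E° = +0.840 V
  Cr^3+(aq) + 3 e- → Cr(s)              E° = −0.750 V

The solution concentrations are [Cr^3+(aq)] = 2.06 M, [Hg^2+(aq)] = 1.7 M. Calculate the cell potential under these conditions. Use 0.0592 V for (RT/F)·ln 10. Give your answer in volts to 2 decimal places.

Hg²⁺/Hg is reduced (cathode, E° = +0.840 V) and Cr³⁺/Cr is oxidized (anode).
E°cell = E°cat − E°an = +0.840 − (−0.750) = +1.590 V; n = 6.
For the overall reaction 3 Hg^2+(aq) + 2 Cr(s) → 3 Hg(l) + 2 Cr^3+(aq), Q = [Cr^3+(aq)]^2 / [Hg^2+(aq)]^3 = 0.864, giving log Q = −0.064.
E = E° − (0.0592/n)·log Q = +1.590 − (0.0592/6)(−0.064) = +1.59 V.

+1.59 V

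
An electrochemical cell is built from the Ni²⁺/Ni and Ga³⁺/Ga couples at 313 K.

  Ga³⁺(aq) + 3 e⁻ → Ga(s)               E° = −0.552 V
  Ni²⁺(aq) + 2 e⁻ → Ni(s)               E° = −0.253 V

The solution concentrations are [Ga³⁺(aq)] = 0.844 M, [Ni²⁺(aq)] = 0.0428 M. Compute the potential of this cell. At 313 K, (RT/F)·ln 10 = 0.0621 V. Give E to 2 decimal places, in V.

The Ni²⁺/Ni couple has the more positive E°, so it is the cathode; Ga³⁺/Ga is the anode.
The standard potential is −0.253 − (−0.552) = +0.299 V and the balanced reaction transfers n = 6 electrons.
Balancing gives 3 Ni²⁺(aq) + 2 Ga(s) → 3 Ni(s) + 2 Ga³⁺(aq); hence Q = [Ga³⁺(aq)]^2 / [Ni²⁺(aq)]^3 = 9.09×10^3 (log Q = 3.958).
E = E° − (0.0621/n)·log Q = +0.299 − (0.0621/6)(3.958) = +0.26 V.

+0.26 V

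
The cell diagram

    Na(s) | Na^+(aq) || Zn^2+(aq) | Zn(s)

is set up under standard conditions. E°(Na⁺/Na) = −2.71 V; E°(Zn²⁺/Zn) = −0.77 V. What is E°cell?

+1.94 V

By convention the left-hand electrode in cell notation is the anode (oxidation) and the right-hand electrode is the cathode (reduction).
E°cell = E°(right) − E°(left) = −0.77 − (−2.71) = +1.94 V.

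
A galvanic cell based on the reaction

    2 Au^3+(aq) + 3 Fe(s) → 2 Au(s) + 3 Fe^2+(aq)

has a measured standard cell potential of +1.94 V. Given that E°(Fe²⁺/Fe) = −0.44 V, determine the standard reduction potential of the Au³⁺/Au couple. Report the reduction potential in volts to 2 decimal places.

+1.50 V

In the reaction as written the Au³⁺/Au couple is reduced (cathode) and Fe²⁺/Fe is oxidized (anode), so E°cell = E°(Au³⁺/Au) − E°(Fe²⁺/Fe).
E°(Au³⁺/Au) = E°cell + E°(anode) = +1.94 + (−0.44) = +1.50 V.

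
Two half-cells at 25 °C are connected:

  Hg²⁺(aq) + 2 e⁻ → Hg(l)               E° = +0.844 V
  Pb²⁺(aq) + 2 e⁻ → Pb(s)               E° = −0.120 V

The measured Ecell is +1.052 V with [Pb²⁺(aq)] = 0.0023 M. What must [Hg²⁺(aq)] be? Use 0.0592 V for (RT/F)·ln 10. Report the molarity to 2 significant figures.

Hg²⁺/Hg is the cathode (higher E°); E°cell = +0.844 − (−0.120) = +0.964 V with n = 2.
Since E = E° − (0.0592/n)·log Q, log Q = n(E° − E)/0.0592 = −2.973.
For Hg²⁺(aq) + Pb(s) → Hg(l) + Pb²⁺(aq), the reaction quotient is Q = [Pb²⁺(aq)] / [Hg²⁺(aq)].
Substituting the known concentrations and solving, log [Hg²⁺(aq)] = 0.335 and [Hg²⁺(aq)] = 2.2 M.

2.2 M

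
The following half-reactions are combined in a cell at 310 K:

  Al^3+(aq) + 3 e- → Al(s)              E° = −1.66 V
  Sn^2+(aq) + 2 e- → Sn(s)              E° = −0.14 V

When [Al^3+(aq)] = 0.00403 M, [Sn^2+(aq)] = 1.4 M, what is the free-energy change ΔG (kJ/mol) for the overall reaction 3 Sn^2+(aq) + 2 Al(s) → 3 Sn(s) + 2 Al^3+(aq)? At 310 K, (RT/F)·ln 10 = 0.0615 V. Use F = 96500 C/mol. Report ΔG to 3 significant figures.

E°cell = −0.14 − (−1.66) = +1.52 V; the balanced reaction transfers n = 6 electrons.
The reaction quotient is [Al^3+(aq)]^2 / [Sn^2+(aq)]^3 = 5.92×10^−6; by Nernst, E = +1.52 − (0.0615/6)(−5.228) = +1.5736 V.
ΔG = −nFE = −(6)(96500)(+1.5736) J/mol = −911 kJ/mol.

−911 kJ/mol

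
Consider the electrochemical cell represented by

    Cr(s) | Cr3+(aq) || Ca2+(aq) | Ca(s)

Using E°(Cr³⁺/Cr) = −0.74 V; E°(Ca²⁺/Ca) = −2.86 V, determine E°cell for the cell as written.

By convention the left-hand electrode in cell notation is the anode (oxidation) and the right-hand electrode is the cathode (reduction).
E°cell = E°(right) − E°(left) = −2.86 − (−0.74) = −2.12 V.
The negative sign shows that, as written, the cell would require an external voltage to drive the reaction.

−2.12 V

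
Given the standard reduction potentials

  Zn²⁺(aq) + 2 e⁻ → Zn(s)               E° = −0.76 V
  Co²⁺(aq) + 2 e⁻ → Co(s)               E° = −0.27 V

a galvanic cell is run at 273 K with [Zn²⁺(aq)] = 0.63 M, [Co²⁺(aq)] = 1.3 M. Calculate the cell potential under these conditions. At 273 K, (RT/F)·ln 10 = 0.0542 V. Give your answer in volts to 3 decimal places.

+0.499 V

The Co²⁺/Co couple has the more positive E°, so it is the cathode; Zn²⁺/Zn is the anode.
E°cell = E°cat − E°an = −0.27 − (−0.76) = +0.49 V; n = 2.
The balanced reaction is Co²⁺(aq) + Zn(s) → Co(s) + Zn²⁺(aq), so Q = [Zn²⁺(aq)] / [Co²⁺(aq)] = 0.485 and log Q = −0.315.
Applying E = E° − (RT ln10/nF)·log Q gives +0.49 − (0.0542/2)(−0.315) = +0.499 V.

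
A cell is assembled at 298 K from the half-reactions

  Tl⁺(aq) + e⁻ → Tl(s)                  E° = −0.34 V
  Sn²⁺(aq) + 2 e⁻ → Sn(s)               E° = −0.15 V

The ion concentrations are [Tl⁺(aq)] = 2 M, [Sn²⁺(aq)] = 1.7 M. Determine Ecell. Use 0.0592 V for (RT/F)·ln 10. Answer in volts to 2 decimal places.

The Sn²⁺/Sn couple has the more positive E°, so it is the cathode; Tl⁺/Tl is the anode.
E°cell = −0.15 − (−0.34) = +0.19 V, with n = 2 electrons transferred.
Balancing gives Sn²⁺(aq) + 2 Tl(s) → Sn(s) + 2 Tl⁺(aq); hence Q = [Tl⁺(aq)]^2 / [Sn²⁺(aq)] = 2.35 (log Q = 0.372).
E = E° − (0.0592/n)·log Q = +0.19 − (0.0592/2)(0.372) = +0.18 V.

+0.18 V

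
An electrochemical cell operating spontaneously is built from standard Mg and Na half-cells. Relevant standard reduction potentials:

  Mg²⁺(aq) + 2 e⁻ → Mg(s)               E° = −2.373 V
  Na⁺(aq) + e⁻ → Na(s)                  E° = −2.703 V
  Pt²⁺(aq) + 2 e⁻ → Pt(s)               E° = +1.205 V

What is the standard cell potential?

The Mg²⁺/Mg couple has the higher E°, so Mg ion is reduced (cathode) and Na is oxidized (anode).
E°cell = E°(cathode) − E°(anode) = −2.373 − (−2.703) = +0.330 V.

+0.330 V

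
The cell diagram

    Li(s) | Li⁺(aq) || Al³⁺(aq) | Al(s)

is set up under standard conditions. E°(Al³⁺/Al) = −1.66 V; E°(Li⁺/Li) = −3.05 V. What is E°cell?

By convention the left-hand electrode in cell notation is the anode (oxidation) and the right-hand electrode is the cathode (reduction).
E°cell = E°(right) − E°(left) = −1.66 − (−3.05) = +1.39 V.

+1.39 V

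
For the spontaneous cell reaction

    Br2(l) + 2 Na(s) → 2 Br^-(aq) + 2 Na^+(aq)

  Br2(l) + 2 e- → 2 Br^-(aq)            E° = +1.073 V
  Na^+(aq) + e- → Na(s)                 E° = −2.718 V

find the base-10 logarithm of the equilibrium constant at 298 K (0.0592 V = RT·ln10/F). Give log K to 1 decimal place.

log K = 128.1

The Br₂/Br⁻ couple is reduced (cathode); E°cell = +1.073 − (−2.718) = +3.791 V with n = 2.
At equilibrium E = 0, so log K = nE°cell / 0.0592 = (2)(+3.791) / 0.0592 = 128.1.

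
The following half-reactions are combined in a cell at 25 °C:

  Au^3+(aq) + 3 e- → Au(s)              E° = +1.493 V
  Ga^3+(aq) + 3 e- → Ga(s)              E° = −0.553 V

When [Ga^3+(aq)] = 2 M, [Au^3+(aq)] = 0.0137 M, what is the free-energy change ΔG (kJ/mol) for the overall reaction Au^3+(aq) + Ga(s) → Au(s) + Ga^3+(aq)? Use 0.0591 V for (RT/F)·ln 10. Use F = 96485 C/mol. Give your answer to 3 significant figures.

−580 kJ/mol

With Au³⁺/Au reduced at the cathode, E°cell = +1.493 − (−0.553) = +2.046 V and n = 3.
Here Q = [Ga^3+(aq)] / [Au^3+(aq)] = 146 (log Q = 2.164), giving E = +2.046 − (0.0591/3)·(2.164) = +2.0034 V.
Then ΔG = −nFE = −3 × 96485 × +2.0034 J/mol = −580 kJ/mol.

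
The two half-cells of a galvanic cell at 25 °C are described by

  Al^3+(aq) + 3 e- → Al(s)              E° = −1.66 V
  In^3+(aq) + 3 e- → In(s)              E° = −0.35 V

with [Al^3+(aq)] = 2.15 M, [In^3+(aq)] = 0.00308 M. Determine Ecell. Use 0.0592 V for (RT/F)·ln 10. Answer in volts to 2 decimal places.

Since E°(In³⁺/In) > E°(Al³⁺/Al), In³⁺/In serves as the cathode.
E°cell = −0.35 − (−1.66) = +1.31 V, with n = 3 electrons transferred.
For the overall reaction In^3+(aq) + Al(s) → In(s) + Al^3+(aq), Q = [Al^3+(aq)] / [In^3+(aq)] = 698, giving log Q = 2.844.
By the Nernst equation, E = +1.31 − (0.0592/3)·(2.844) = +1.25 V.

+1.25 V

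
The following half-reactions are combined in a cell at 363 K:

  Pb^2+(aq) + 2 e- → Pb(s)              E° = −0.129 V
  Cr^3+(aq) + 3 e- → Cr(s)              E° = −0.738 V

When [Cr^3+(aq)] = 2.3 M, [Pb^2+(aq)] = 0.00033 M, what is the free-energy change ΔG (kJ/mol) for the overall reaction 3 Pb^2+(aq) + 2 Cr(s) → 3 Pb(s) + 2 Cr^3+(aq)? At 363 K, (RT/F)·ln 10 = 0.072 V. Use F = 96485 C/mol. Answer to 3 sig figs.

−275 kJ/mol

The standard cell potential is −0.129 − (−0.738) = +0.609 V, with n = 6 electrons in the balanced equation.
The reaction quotient is [Cr^3+(aq)]^2 / [Pb^2+(aq)]^3 = 1.47×10^11; by Nernst, E = +0.609 − (0.072/6)(11.168) = +0.4750 V.
Then ΔG = −nFE = −6 × 96485 × +0.4750 J/mol = −275 kJ/mol.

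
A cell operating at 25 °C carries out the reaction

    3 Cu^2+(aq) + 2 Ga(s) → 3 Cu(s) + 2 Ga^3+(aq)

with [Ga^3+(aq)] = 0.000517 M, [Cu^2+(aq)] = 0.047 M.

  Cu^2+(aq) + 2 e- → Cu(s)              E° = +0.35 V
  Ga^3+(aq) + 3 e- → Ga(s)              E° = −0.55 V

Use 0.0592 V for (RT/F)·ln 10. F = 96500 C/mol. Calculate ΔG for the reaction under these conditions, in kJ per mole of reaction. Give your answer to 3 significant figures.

With Cu²⁺/Cu reduced at the cathode, E°cell = +0.35 − (−0.55) = +0.90 V and n = 6.
The reaction quotient is [Ga^3+(aq)]^2 / [Cu^2+(aq)]^3 = 0.00257; by Nernst, E = +0.90 − (0.0592/6)(−2.589) = +0.9255 V.
Then ΔG = −nFE = −6 × 96500 × +0.9255 J/mol = −536 kJ/mol.

−536 kJ/mol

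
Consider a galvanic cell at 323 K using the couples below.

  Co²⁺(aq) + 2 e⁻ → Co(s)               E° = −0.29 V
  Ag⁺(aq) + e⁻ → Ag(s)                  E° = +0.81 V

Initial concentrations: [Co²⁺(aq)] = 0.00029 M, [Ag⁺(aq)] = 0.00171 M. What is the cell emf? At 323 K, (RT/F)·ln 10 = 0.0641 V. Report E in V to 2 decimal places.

Since E°(Ag⁺/Ag) > E°(Co²⁺/Co), Ag⁺/Ag serves as the cathode.
The standard potential is +0.81 − (−0.29) = +1.10 V and the balanced reaction transfers n = 2 electrons.
Balancing gives 2 Ag⁺(aq) + Co(s) → 2 Ag(s) + Co²⁺(aq); hence Q = [Co²⁺(aq)] / [Ag⁺(aq)]^2 = 99.2 (log Q = 1.996).
E = E° − (0.0641/n)·log Q = +1.10 − (0.0641/2)(1.996) = +1.04 V.

+1.04 V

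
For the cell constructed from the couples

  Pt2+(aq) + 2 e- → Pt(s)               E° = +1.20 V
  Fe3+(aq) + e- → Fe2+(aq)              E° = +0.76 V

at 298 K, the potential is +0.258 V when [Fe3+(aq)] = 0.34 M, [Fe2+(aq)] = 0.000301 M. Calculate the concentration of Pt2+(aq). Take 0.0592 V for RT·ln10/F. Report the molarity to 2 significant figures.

0.91 M

The Pt²⁺/Pt couple has the larger reduction potential, so it is the cathode: E°cell = +1.20 − (+0.76) = +0.44 V and n = 2.
From the Nernst equation, log Q = n(E° − E)/0.0592 = 2·(+0.44 − (+0.258))/0.0592 = 6.149.
For Pt2+(aq) + 2 Fe2+(aq) → Pt(s) + 2 Fe3+(aq), the reaction quotient is Q = [Fe3+(aq)]^2 / ([Pt2+(aq)]·[Fe2+(aq)]^2).
Isolating [Pt2+(aq)] in Q = 10^{6.149} yields log [Pt2+(aq)] = −0.043, i.e. 0.91 M.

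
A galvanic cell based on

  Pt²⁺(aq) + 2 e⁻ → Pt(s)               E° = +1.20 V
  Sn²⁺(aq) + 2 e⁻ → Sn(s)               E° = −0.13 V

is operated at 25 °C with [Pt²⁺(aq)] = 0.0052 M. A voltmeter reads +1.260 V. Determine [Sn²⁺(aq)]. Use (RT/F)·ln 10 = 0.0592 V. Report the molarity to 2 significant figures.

1.2 M

With Pt²⁺/Pt at the cathode and Sn²⁺/Sn at the anode, E°cell = +1.20 − (−0.13) = +1.33 V (n = 2).
Rearranging E = E° − (0.0592/n)·log Q gives log Q = 2(+1.33 − (+1.260))/0.0592 = 2.365.
The balanced reaction is Pt²⁺(aq) + Sn(s) → Pt(s) + Sn²⁺(aq), so Q = [Sn²⁺(aq)] / [Pt²⁺(aq)].
Substituting the known concentrations and solving, log [Sn²⁺(aq)] = 0.081 and [Sn²⁺(aq)] = 1.2 M.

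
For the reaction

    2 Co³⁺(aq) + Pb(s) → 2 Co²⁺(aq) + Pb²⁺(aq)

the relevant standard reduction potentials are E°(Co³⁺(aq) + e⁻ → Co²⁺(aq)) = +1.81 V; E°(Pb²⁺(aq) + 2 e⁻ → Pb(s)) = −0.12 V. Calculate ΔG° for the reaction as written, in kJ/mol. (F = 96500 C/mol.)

In the reaction as written Co³⁺(aq) is reduced, so the Co³⁺/Co²⁺ couple is the cathode and Pb²⁺/Pb is the anode.
E°cell = +1.81 − (−0.12) = +1.93 V; balancing electrons gives n = 2.
ΔG° = −nFE°cell = −(2)(96500)(+1.93) J/mol = −372 kJ/mol.

−372 kJ/mol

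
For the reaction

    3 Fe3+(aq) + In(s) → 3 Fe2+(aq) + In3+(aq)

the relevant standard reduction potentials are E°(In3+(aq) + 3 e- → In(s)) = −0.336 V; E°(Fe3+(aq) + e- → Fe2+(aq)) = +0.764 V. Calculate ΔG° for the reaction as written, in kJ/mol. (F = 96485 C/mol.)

−318 kJ/mol

In the reaction as written Fe3+(aq) is reduced, so the Fe³⁺/Fe²⁺ couple is the cathode and In³⁺/In is the anode.
E°cell = +0.764 − (−0.336) = +1.100 V; balancing electrons gives n = 3.
ΔG° = −nFE°cell = −(3)(96485)(+1.100) J/mol = −318 kJ/mol.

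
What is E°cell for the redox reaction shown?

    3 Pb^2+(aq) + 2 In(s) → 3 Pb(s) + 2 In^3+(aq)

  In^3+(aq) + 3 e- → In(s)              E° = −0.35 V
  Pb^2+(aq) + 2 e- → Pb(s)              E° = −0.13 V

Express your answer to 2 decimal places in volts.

Pb^2+(aq) gains electrons, so the Pb²⁺/Pb couple is the cathode; the In³⁺/In couple is the anode.
E°cell = E°(cathode) − E°(anode) = −0.13 − (−0.35) = +0.22 V.
The positive value indicates the reaction is spontaneous as written.

+0.22 V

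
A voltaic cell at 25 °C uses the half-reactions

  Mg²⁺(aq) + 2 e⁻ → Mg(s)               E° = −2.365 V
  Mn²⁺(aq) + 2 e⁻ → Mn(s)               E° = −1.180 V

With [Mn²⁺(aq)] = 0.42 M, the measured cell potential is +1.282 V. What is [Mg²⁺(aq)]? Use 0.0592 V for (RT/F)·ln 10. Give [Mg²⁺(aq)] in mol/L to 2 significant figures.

0.00022 M

With Mn²⁺/Mn at the cathode and Mg²⁺/Mg at the anode, E°cell = −1.180 − (−2.365) = +1.185 V (n = 2).
Since E = E° − (0.0592/n)·log Q, log Q = n(E° − E)/0.0592 = −3.277.
The balanced reaction is Mn²⁺(aq) + Mg(s) → Mn(s) + Mg²⁺(aq), so Q = [Mg²⁺(aq)] / [Mn²⁺(aq)].
Substituting the known concentrations and solving, log [Mg²⁺(aq)] = −3.654 and [Mg²⁺(aq)] = 0.00022 M.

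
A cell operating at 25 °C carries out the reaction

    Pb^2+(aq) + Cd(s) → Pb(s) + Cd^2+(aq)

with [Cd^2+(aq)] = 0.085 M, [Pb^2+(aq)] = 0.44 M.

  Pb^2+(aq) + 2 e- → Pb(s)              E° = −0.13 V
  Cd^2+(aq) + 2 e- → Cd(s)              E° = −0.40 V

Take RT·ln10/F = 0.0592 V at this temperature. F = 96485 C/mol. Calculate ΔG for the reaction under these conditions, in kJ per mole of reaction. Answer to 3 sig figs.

The standard cell potential is −0.13 − (−0.40) = +0.27 V, with n = 2 electrons in the balanced equation.
The reaction quotient is [Cd^2+(aq)] / [Pb^2+(aq)] = 0.193; by Nernst, E = +0.27 − (0.0592/2)(−0.714) = +0.2911 V.
ΔG = −nFE = −(2)(96485)(+0.2911) J/mol = −56.2 kJ/mol.

−56.2 kJ/mol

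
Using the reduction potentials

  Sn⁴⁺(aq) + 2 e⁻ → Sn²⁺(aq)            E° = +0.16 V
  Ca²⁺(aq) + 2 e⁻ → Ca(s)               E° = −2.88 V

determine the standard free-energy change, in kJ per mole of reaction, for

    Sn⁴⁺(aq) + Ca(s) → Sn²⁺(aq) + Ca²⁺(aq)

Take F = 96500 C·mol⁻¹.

In the reaction as written Sn⁴⁺(aq) is reduced, so the Sn⁴⁺/Sn²⁺ couple is the cathode and Ca²⁺/Ca is the anode.
E°cell = +0.16 − (−2.88) = +3.04 V; balancing electrons gives n = 2.
ΔG° = −nFE°cell = −(2)(96500)(+3.04) J/mol = −587 kJ/mol.

−587 kJ/mol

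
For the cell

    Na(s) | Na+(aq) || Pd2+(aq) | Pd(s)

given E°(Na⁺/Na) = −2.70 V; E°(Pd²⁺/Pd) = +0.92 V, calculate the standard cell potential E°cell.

By convention the left-hand electrode in cell notation is the anode (oxidation) and the right-hand electrode is the cathode (reduction).
E°cell = E°(right) − E°(left) = +0.92 − (−2.70) = +3.62 V.

+3.62 V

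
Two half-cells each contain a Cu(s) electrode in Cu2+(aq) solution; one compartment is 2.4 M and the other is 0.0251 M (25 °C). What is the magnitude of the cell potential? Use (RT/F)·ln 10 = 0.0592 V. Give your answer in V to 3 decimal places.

For a concentration cell E°cell = 0, since both electrodes use the same couple.
The compartment with the higher Cu2+(aq) concentration (2.4 M) acts as the cathode; ions are reduced there and produced at the dilute (0.0251 M) anode.
With n = 2, Ecell = −(0.0592/2)·log([dilute]/[conc]) = −(0.0592/2)·log(0.0251/2.4) = +0.059 V.

0.059 V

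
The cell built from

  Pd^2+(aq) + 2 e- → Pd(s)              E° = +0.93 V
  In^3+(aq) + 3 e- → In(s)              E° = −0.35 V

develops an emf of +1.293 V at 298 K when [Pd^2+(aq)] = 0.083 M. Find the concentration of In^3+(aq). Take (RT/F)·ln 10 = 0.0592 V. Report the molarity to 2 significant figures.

Pd²⁺/Pd is the cathode (higher E°); E°cell = +0.93 − (−0.35) = +1.28 V with n = 6.
Since E = E° − (0.0592/n)·log Q, log Q = n(E° − E)/0.0592 = −1.318.
For 3 Pd^2+(aq) + 2 In(s) → 3 Pd(s) + 2 In^3+(aq), the reaction quotient is Q = [In^3+(aq)]^2 / [Pd^2+(aq)]^3.
Substituting the known concentrations and solving, log [In^3+(aq)] = −2.280 and [In^3+(aq)] = 0.0052 M.

0.0052 M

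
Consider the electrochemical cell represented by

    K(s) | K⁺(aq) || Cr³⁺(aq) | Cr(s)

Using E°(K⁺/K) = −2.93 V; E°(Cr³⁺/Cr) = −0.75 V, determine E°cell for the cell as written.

+2.18 V

By convention the left-hand electrode in cell notation is the anode (oxidation) and the right-hand electrode is the cathode (reduction).
E°cell = E°(right) − E°(left) = −0.75 − (−2.93) = +2.18 V.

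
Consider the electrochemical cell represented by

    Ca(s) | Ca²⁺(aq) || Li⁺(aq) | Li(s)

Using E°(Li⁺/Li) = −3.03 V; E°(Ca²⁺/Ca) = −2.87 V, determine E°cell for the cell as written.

By convention the left-hand electrode in cell notation is the anode (oxidation) and the right-hand electrode is the cathode (reduction).
E°cell = E°(right) − E°(left) = −3.03 − (−2.87) = −0.16 V.
The negative sign shows that, as written, the cell would require an external voltage to drive the reaction.

−0.16 V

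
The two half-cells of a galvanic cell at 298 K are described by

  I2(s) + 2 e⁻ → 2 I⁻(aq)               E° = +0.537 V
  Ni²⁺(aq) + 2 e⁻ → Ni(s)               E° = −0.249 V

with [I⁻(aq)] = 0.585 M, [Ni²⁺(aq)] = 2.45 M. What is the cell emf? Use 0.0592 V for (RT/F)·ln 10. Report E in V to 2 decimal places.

I₂/I⁻ is reduced (cathode, E° = +0.537 V) and Ni²⁺/Ni is oxidized (anode).
E°cell = +0.537 − (−0.249) = +0.786 V, with n = 2 electrons transferred.
Balancing gives I2(s) + Ni(s) → 2 I⁻(aq) + Ni²⁺(aq); hence Q = [I⁻(aq)]^2·[Ni²⁺(aq)] = 0.838 (log Q = −0.077).
By the Nernst equation, E = +0.786 − (0.0592/2)·(−0.077) = +0.79 V.

+0.79 V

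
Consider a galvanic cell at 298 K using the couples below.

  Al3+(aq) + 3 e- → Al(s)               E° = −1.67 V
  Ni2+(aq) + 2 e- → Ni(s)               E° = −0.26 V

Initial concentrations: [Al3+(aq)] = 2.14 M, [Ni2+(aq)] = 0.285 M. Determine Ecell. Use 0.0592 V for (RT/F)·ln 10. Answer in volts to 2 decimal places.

+1.39 V

Ni²⁺/Ni is reduced (cathode, E° = −0.26 V) and Al³⁺/Al is oxidized (anode).
The standard potential is −0.26 − (−1.67) = +1.41 V and the balanced reaction transfers n = 6 electrons.
For the overall reaction 3 Ni2+(aq) + 2 Al(s) → 3 Ni(s) + 2 Al3+(aq), Q = [Al3+(aq)]^2 / [Ni2+(aq)]^3 = 198, giving log Q = 2.296.
Applying E = E° − (RT ln10/nF)·log Q gives +1.41 − (0.0592/6)(2.296) = +1.39 V.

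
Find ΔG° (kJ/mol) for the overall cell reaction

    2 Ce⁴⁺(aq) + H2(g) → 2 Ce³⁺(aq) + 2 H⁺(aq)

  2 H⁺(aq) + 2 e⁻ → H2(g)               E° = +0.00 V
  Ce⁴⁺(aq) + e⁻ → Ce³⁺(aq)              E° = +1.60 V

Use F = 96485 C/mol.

−309 kJ/mol

In the reaction as written Ce⁴⁺(aq) is reduced, so the Ce⁴⁺/Ce³⁺ couple is the cathode and 2H⁺/H₂ is the anode.
E°cell = +1.60 − (+0.00) = +1.60 V; balancing electrons gives n = 2.
ΔG° = −nFE°cell = −(2)(96485)(+1.60) J/mol = −309 kJ/mol.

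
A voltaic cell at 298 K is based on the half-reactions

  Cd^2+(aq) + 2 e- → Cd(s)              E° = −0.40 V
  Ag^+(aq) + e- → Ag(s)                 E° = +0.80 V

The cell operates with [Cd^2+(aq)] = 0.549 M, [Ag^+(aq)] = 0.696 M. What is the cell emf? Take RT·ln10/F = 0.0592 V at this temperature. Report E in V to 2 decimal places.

Since E°(Ag⁺/Ag) > E°(Cd²⁺/Cd), Ag⁺/Ag serves as the cathode.
E°cell = E°cat − E°an = +0.80 − (−0.40) = +1.20 V; n = 2.
Balancing gives 2 Ag^+(aq) + Cd(s) → 2 Ag(s) + Cd^2+(aq); hence Q = [Cd^2+(aq)] / [Ag^+(aq)]^2 = 1.13 (log Q = 0.054).
E = E° − (0.0592/n)·log Q = +1.20 − (0.0592/2)(0.054) = +1.20 V.

+1.20 V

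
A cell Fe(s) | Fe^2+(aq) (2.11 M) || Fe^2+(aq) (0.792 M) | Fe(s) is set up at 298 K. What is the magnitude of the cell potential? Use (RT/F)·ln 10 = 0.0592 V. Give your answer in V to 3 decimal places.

For a concentration cell E°cell = 0, since both electrodes use the same couple.
The compartment with the higher Fe^2+(aq) concentration (2.11 M) acts as the cathode; ions are reduced there and produced at the dilute (0.792 M) anode.
With n = 2, Ecell = −(0.0592/2)·log([dilute]/[conc]) = −(0.0592/2)·log(0.792/2.11) = +0.013 V.

0.013 V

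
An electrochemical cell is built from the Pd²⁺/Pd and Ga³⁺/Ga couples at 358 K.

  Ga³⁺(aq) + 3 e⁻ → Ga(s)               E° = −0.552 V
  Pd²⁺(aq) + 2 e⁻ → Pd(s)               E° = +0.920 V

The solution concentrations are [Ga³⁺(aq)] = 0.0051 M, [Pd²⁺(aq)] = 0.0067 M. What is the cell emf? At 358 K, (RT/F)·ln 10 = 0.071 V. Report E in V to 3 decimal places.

Pd²⁺/Pd is reduced (cathode, E° = +0.920 V) and Ga³⁺/Ga is oxidized (anode).
E°cell = E°cat − E°an = +0.920 − (−0.552) = +1.472 V; n = 6.
Balancing gives 3 Pd²⁺(aq) + 2 Ga(s) → 3 Pd(s) + 2 Ga³⁺(aq); hence Q = [Ga³⁺(aq)]^2 / [Pd²⁺(aq)]^3 = 86.5 (log Q = 1.937).
By the Nernst equation, E = +1.472 − (0.071/6)·(1.937) = +1.449 V.

+1.449 V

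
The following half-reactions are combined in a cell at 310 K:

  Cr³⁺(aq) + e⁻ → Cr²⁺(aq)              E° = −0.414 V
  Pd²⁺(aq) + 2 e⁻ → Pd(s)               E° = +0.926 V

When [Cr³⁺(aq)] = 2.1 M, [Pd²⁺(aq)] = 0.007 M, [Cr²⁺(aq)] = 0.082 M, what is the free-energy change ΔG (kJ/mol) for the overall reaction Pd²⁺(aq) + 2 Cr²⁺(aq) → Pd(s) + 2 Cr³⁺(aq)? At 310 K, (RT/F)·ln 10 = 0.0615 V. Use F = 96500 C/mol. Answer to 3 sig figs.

With Pd²⁺/Pd reduced at the cathode, E°cell = +0.926 − (−0.414) = +1.340 V and n = 2.
Here Q = [Cr³⁺(aq)]^2 / ([Pd²⁺(aq)]·[Cr²⁺(aq)]^2) = 9.37×10^4 (log Q = 4.972), giving E = +1.340 − (0.0615/2)·(4.972) = +1.1871 V.
ΔG = −nFE = −(2)(96500)(+1.1871) J/mol = −229 kJ/mol.

−229 kJ/mol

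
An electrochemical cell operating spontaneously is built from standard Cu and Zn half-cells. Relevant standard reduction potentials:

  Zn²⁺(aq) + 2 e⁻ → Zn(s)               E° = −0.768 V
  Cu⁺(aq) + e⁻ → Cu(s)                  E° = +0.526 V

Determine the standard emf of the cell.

+1.294 V

Of the two couples in this cell, the one with the more positive reduction potential is reduced at the cathode: here that is Cu⁺/Cu (+0.526 V); Zn²⁺/Zn (−0.768 V) is the anode.
E°cell = E°(cathode) − E°(anode) = +0.526 − (−0.768) = +1.294 V.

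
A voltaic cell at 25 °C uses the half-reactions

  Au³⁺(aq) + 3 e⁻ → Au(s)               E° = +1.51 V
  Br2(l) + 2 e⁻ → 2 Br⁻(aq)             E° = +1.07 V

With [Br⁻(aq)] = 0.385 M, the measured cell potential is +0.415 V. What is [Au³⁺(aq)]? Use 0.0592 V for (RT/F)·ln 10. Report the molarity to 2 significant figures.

0.95 M

With Au³⁺/Au at the cathode and Br₂/Br⁻ at the anode, E°cell = +1.51 − (+1.07) = +0.44 V (n = 6).
Since E = E° − (0.0592/n)·log Q, log Q = n(E° − E)/0.0592 = 2.534.
Balancing electrons gives 2 Au³⁺(aq) + 6 Br⁻(aq) → 2 Au(s) + 3 Br2(l); thus Q = 1 / ([Au³⁺(aq)]^2·[Br⁻(aq)]^6).
Isolating [Au³⁺(aq)] in Q = 10^{2.534} yields log [Au³⁺(aq)] = −0.023, i.e. 0.95 M.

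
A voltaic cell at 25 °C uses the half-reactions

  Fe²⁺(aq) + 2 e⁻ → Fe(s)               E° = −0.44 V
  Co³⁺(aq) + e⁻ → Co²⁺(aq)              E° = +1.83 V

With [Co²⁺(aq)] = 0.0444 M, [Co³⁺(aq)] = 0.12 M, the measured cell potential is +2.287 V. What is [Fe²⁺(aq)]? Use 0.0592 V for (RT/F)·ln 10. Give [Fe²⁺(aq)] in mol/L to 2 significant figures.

With Co³⁺/Co²⁺ at the cathode and Fe²⁺/Fe at the anode, E°cell = +1.83 − (−0.44) = +2.27 V (n = 2).
Since E = E° − (0.0592/n)·log Q, log Q = n(E° − E)/0.0592 = −0.574.
The balanced reaction is 2 Co³⁺(aq) + Fe(s) → 2 Co²⁺(aq) + Fe²⁺(aq), so Q = ([Co²⁺(aq)]^2·[Fe²⁺(aq)]) / [Co³⁺(aq)]^2.
Substituting the known concentrations and solving, log [Fe²⁺(aq)] = 0.290 and [Fe²⁺(aq)] = 1.9 M.

1.9 M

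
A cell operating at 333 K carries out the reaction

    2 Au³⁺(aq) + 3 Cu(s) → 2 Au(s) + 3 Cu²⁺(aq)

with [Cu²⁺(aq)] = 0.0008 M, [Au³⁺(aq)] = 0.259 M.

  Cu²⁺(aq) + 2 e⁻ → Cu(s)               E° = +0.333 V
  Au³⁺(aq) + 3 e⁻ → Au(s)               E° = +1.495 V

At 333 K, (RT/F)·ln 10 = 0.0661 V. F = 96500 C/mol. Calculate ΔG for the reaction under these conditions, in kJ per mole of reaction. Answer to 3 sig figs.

−725 kJ/mol

E°cell = +1.495 − (+0.333) = +1.162 V; the balanced reaction transfers n = 6 electrons.
The reaction quotient is [Cu²⁺(aq)]^3 / [Au³⁺(aq)]^2 = 7.63×10^−9; by Nernst, E = +1.162 − (0.0661/6)(−8.117) = +1.2514 V.
Finally ΔG = −nFE = −(6)(96500 C/mol)(+1.2514 V) = −725 kJ/mol.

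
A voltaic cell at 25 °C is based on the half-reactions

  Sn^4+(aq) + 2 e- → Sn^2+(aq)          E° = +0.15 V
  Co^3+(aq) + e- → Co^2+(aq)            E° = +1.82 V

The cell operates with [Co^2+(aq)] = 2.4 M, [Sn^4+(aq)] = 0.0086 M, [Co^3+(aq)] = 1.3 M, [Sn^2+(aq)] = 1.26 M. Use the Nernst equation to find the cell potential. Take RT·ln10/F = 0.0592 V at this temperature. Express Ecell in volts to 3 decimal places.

+1.718 V

Since E°(Co³⁺/Co²⁺) > E°(Sn⁴⁺/Sn²⁺), Co³⁺/Co²⁺ serves as the cathode.
The standard potential is +1.82 − (+0.15) = +1.67 V and the balanced reaction transfers n = 2 electrons.
For the overall reaction 2 Co^3+(aq) + Sn^2+(aq) → 2 Co^2+(aq) + Sn^4+(aq), Q = ([Co^2+(aq)]^2·[Sn^4+(aq)]) / ([Co^3+(aq)]^2·[Sn^2+(aq)]) = 0.0233, giving log Q = −1.633.
Applying E = E° − (RT ln10/nF)·log Q gives +1.67 − (0.0592/2)(−1.633) = +1.718 V.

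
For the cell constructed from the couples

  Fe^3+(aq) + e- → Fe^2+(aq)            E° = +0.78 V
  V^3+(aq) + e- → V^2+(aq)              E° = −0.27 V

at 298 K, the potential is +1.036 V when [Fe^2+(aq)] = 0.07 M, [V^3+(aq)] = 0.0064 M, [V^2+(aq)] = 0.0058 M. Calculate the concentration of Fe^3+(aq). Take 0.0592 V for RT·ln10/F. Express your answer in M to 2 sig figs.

Fe³⁺/Fe²⁺ is the cathode (higher E°); E°cell = +0.78 − (−0.27) = +1.05 V with n = 1.
Rearranging E = E° − (0.0592/n)·log Q gives log Q = 1(+1.05 − (+1.036))/0.0592 = 0.236.
The balanced reaction is Fe^3+(aq) + V^2+(aq) → Fe^2+(aq) + V^3+(aq), so Q = ([Fe^2+(aq)]·[V^3+(aq)]) / ([Fe^3+(aq)]·[V^2+(aq)]).
Isolating [Fe^3+(aq)] in Q = 10^{0.236} yields log [Fe^3+(aq)] = −1.348, i.e. 0.045 M.

0.045 M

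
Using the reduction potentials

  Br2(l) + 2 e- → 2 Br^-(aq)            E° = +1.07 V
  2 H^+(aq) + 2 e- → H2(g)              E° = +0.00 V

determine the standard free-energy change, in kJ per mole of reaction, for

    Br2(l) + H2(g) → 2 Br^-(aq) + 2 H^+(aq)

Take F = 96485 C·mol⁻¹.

−206 kJ/mol

In the reaction as written Br2(l) is reduced, so the Br₂/Br⁻ couple is the cathode and 2H⁺/H₂ is the anode.
E°cell = +1.07 − (+0.00) = +1.07 V; balancing electrons gives n = 2.
ΔG° = −nFE°cell = −(2)(96485)(+1.07) J/mol = −206 kJ/mol.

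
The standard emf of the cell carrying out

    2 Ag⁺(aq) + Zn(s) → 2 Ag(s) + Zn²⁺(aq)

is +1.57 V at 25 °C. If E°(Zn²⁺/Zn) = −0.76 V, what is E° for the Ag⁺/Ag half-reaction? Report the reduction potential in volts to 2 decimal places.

+0.81 V

In the reaction as written the Ag⁺/Ag couple is reduced (cathode) and Zn²⁺/Zn is oxidized (anode), so E°cell = E°(Ag⁺/Ag) − E°(Zn²⁺/Zn).
E°(Ag⁺/Ag) = E°cell + E°(anode) = +1.57 + (−0.76) = +0.81 V.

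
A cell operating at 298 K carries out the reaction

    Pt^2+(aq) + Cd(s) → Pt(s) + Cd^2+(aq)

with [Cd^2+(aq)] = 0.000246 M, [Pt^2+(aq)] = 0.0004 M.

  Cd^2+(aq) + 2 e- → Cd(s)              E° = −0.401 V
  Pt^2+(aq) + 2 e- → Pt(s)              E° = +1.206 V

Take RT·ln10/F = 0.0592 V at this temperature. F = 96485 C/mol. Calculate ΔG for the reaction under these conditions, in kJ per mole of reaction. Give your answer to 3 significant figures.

−311 kJ/mol

The standard cell potential is +1.206 − (−0.401) = +1.607 V, with n = 2 electrons in the balanced equation.
Here Q = [Cd^2+(aq)] / [Pt^2+(aq)] = 0.615 (log Q = −0.211), giving E = +1.607 − (0.0592/2)·(−0.211) = +1.6132 V.
Finally ΔG = −nFE = −(2)(96485 C/mol)(+1.6132 V) = −311 kJ/mol.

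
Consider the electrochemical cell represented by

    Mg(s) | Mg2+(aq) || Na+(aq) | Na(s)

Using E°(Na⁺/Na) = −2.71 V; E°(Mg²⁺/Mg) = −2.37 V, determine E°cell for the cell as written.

By convention the left-hand electrode in cell notation is the anode (oxidation) and the right-hand electrode is the cathode (reduction).
E°cell = E°(right) − E°(left) = −2.71 − (−2.37) = −0.34 V.
The negative sign shows that, as written, the cell would require an external voltage to drive the reaction.

−0.34 V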